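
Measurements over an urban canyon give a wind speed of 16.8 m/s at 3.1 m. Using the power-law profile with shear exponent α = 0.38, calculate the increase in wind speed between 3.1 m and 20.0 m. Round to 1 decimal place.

Power law: V₂ = V₁ · (z₂/z₁)^α = 16.8 × (6.4516)^0.38 = 34.1180 m/s
ΔV = 34.1180 − 16.8 = 17.3180 m/s

17.3 m/s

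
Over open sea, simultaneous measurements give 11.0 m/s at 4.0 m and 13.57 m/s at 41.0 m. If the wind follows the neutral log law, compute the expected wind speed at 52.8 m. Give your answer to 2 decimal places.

13.85 m/s

Log law: V ∝ ln(z/z₀). From the pair, with r = V₁/V₂ = 0.81061,
ln z₀ = (ln z₁ − r·ln z₂)/(1 − r) = (1.3863 − 0.81061×3.7136)/0.18939 = -8.5748 → z₀ = 0.0001888 m
V₃ = V₁ · ln(z₃/z₀)/ln(z₁/z₀) = 11.0 × 12.5413/9.9611 = 13.8493 m/s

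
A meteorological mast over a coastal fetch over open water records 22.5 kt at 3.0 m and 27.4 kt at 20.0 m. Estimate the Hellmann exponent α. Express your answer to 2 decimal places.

Power law: V₂/V₁ = (z₂/z₁)^α ⇒ α = ln(V₂/V₁) / ln(z₂/z₁)
α = ln(27.4/22.5) / ln(20.0/3.0) = ln(1.2178) / ln(6.6667)
  = 0.19703 / 1.89712 = 0.10386

α ≈ 0.10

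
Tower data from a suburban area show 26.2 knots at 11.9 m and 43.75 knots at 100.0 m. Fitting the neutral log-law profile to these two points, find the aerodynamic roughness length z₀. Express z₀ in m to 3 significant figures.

z₀ ≈ 0.496 m

Log law: V(z) ∝ ln(z/z₀). With r = V₁/V₂ = 26.2/43.75 = 0.59886,
r · ln(z₂/z₀) = ln(z₁/z₀) ⇒ ln z₀ = (ln z₁ − r·ln z₂)/(1 − r)
ln z₀ = (2.47654 − 0.59886×4.60517) / 0.40114 = -0.7012
z₀ = exp(-0.7012) = 0.4960 m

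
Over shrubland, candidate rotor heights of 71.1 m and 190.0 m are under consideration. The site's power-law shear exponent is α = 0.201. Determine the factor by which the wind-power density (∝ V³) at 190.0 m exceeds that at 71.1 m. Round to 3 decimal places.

1.809

Speed ratio: V_B/V_A = (z_B/z_A)^α = (190.0/71.1)^0.201 = (2.6723)^0.201 = 1.21844
Power-density ratio: P_B/P_A = (V_B/V_A)³ = (1.21844)³ = 1.80889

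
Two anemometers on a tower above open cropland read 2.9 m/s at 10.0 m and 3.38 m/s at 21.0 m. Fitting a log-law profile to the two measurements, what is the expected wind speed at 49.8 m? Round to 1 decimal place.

Log law: V ∝ ln(z/z₀). From the pair, with r = V₁/V₂ = 0.85799,
ln z₀ = (ln z₁ − r·ln z₂)/(1 − r) = (2.3026 − 0.85799×3.0445)/0.14201 = -2.1800 → z₀ = 0.1130 m
V₃ = V₁ · ln(z₃/z₀)/ln(z₁/z₀) = 2.9 × 6.0880/4.4825 = 3.9386 m/s

3.9 m/s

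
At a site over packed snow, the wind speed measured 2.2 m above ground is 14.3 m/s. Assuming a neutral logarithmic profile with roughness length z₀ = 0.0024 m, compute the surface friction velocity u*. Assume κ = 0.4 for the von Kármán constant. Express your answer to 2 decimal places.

Log law: V(z) = (u*/κ) · ln(z/z₀) ⇒ u* = κ · V / ln(z/z₀)
u* = 0.4 × 14.3 / ln(2.2/0.0024) = 0.4 × 14.3 / 6.8207
   = 5.7200 / 6.8207 = 0.8386 m/s

u* ≈ 0.84 m/s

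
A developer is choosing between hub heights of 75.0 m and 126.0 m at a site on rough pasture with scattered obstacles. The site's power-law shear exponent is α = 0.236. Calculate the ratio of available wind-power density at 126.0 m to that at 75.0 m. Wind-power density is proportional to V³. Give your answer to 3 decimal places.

1.444

Speed ratio: V_B/V_A = (z_B/z_A)^α = (126.0/75.0)^0.236 = (1.6800)^0.236 = 1.13025
Power-density ratio: P_B/P_A = (V_B/V_A)³ = (1.13025)³ = 1.44384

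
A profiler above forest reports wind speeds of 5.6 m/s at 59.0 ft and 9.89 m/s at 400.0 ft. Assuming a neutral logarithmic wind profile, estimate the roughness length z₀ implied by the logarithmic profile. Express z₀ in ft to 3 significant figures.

z₀ ≈ 4.85 ft

Log law: V(z) ∝ ln(z/z₀). With r = V₁/V₂ = 5.6/9.89 = 0.56623,
r · ln(z₂/z₀) = ln(z₁/z₀) ⇒ ln z₀ = (ln z₁ − r·ln z₂)/(1 − r)
ln z₀ = (4.07754 − 0.56623×5.99146) / 0.43377 = 1.5792
z₀ = exp(1.5792) = 4.851 ft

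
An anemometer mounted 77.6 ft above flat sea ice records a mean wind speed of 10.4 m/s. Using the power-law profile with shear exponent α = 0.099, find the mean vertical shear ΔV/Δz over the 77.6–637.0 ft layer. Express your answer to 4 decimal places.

Power law: V₂ = V₁ · (z₂/z₁)^α = 10.4 × (8.2088)^0.099 = 12.8099 m/s
ΔV/Δz = (12.8099 − 10.4)/(637.0 − 77.6) = 2.4099/559.4000 = 0.00431 m/s/ft

0.0043 m/s/ft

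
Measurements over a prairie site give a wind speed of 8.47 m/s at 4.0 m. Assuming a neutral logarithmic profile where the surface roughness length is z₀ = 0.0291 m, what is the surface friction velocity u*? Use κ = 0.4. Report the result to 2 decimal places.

Log law: V(z) = (u*/κ) · ln(z/z₀) ⇒ u* = κ · V / ln(z/z₀)
u* = 0.4 × 8.47 / ln(4.0/0.0291) = 0.4 × 8.47 / 4.9233
   = 3.3880 / 4.9233 = 0.6882 m/s

u* ≈ 0.69 m/s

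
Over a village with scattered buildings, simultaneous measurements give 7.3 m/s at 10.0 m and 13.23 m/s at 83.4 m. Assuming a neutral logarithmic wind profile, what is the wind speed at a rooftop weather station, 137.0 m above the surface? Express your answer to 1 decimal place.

Log law: V ∝ ln(z/z₀). From the pair, with r = V₁/V₂ = 0.55178,
ln z₀ = (ln z₁ − r·ln z₂)/(1 − r) = (2.3026 − 0.55178×4.4236)/0.44822 = -0.3085 → z₀ = 0.7345 m
V₃ = V₁ · ln(z₃/z₀)/ln(z₁/z₀) = 7.3 × 5.2285/2.6111 = 14.6176 m/s

14.6 m/s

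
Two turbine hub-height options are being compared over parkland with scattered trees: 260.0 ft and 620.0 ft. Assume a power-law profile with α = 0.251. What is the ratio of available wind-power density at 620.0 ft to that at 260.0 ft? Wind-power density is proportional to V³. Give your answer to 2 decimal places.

Speed ratio: V_B/V_A = (z_B/z_A)^α = (620.0/260.0)^0.251 = (2.3846)^0.251 = 1.24375
Power-density ratio: P_B/P_A = (V_B/V_A)³ = (1.24375)³ = 1.92396

1.92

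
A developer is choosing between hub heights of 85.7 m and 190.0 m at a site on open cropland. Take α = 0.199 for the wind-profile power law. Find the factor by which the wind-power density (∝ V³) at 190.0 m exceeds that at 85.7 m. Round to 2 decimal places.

Speed ratio: V_B/V_A = (z_B/z_A)^α = (190.0/85.7)^0.199 = (2.2170)^0.199 = 1.17168
Power-density ratio: P_B/P_A = (V_B/V_A)³ = (1.17168)³ = 1.60852

1.61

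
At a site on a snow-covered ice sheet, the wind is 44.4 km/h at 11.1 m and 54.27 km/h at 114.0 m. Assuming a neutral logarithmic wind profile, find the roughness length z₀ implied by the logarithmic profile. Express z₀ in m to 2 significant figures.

Log law: V(z) ∝ ln(z/z₀). With r = V₁/V₂ = 44.4/54.27 = 0.81813,
r · ln(z₂/z₀) = ln(z₁/z₀) ⇒ ln z₀ = (ln z₁ − r·ln z₂)/(1 − r)
ln z₀ = (2.40695 − 0.81813×4.73620) / 0.18187 = -8.0712
z₀ = exp(-8.0712) = 0.0003124 m

z₀ ≈ 0.00031 m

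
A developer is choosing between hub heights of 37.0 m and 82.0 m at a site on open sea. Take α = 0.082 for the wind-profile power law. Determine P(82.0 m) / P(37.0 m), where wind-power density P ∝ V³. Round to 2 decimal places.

1.22

Speed ratio: V_B/V_A = (z_B/z_A)^α = (82.0/37.0)^0.082 = (2.2162)^0.082 = 1.06743
Power-density ratio: P_B/P_A = (V_B/V_A)³ = (1.06743)³ = 1.21624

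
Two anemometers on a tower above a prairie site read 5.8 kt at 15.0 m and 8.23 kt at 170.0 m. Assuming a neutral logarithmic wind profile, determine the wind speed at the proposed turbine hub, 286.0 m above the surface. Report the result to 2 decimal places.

Log law: V ∝ ln(z/z₀). From the pair, with r = V₁/V₂ = 0.70474,
ln z₀ = (ln z₁ − r·ln z₂)/(1 − r) = (2.7081 − 0.70474×5.1358)/0.29526 = -3.0866 → z₀ = 0.04566 m
V₃ = V₁ · ln(z₃/z₀)/ln(z₁/z₀) = 5.8 × 8.7426/5.7946 = 8.7507 kt

8.75 kt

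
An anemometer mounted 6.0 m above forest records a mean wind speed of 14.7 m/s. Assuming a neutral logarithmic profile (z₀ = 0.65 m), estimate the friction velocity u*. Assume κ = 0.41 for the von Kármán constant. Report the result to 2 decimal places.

Log law: V(z) = (u*/κ) · ln(z/z₀) ⇒ u* = κ · V / ln(z/z₀)
u* = 0.41 × 14.7 / ln(6.0/0.65) = 0.41 × 14.7 / 2.2225
   = 6.0270 / 2.2225 = 2.7118 m/s

u* ≈ 2.71 m/s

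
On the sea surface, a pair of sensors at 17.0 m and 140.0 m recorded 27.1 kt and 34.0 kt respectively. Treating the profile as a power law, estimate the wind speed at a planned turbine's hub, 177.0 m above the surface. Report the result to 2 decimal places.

First find α: α = ln(V₂/V₁)/ln(z₂/z₁) = ln(34.0/27.1)/ln(140.0/17.0) = 0.22683/2.10843 = 0.1076
Extrapolate from 140.0 m to 177.0 m: V₃ = 34.0 × (177.0/140.0)^0.1076 = 34.0 × 1.0255 = 34.8687 kt

34.87 kt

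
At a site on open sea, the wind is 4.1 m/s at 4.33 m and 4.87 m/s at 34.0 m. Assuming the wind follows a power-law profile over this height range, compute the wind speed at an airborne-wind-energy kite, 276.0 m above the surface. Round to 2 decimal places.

5.80 m/s

First find α: α = ln(V₂/V₁)/ln(z₂/z₁) = ln(4.87/4.1)/ln(34.0/4.33) = 0.17211/2.06079 = 0.0835
Extrapolate from 34.0 m to 276.0 m: V₃ = 4.87 × (276.0/34.0)^0.0835 = 4.87 × 1.1911 = 5.8007 m/s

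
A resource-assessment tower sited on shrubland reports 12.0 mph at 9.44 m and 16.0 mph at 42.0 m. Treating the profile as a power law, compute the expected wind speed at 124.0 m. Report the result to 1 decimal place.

19.7 mph

First find α: α = ln(V₂/V₁)/ln(z₂/z₁) = ln(16.0/12.0)/ln(42.0/9.44) = 0.28768/1.49271 = 0.1927
Extrapolate from 42.0 m to 124.0 m: V₃ = 16.0 × (124.0/42.0)^0.1927 = 16.0 × 1.2320 = 19.7121 mph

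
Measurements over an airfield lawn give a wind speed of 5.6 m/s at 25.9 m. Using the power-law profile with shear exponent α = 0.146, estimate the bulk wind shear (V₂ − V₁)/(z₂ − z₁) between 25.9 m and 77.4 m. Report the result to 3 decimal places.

0.019 m/s/m

Power law: V₂ = V₁ · (z₂/z₁)^α = 5.6 × (2.9884)^0.146 = 6.5706 m/s
ΔV/Δz = (6.5706 − 5.6)/(77.4 − 25.9) = 0.9706/51.5000 = 0.01885 m/s/m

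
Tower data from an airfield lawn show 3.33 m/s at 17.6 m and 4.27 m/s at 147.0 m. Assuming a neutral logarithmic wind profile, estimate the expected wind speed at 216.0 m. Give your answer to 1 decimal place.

4.4 m/s

Log law: V ∝ ln(z/z₀). From the pair, with r = V₁/V₂ = 0.77986,
ln z₀ = (ln z₁ − r·ln z₂)/(1 − r) = (2.8679 − 0.77986×4.9904)/0.22014 = -4.6513 → z₀ = 0.009549 m
V₃ = V₁ · ln(z₃/z₀)/ln(z₁/z₀) = 3.33 × 10.0266/7.5192 = 4.4404 m/s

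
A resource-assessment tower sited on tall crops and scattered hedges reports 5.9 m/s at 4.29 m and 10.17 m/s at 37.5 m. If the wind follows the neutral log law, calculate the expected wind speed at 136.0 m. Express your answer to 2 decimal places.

Log law: V ∝ ln(z/z₀). From the pair, with r = V₁/V₂ = 0.58014,
ln z₀ = (ln z₁ − r·ln z₂)/(1 − r) = (1.4563 − 0.58014×3.6243)/0.41986 = -1.5394 → z₀ = 0.2145 m
V₃ = V₁ · ln(z₃/z₀)/ln(z₁/z₀) = 5.9 × 6.4520/2.9957 = 12.7073 m/s

12.71 m/s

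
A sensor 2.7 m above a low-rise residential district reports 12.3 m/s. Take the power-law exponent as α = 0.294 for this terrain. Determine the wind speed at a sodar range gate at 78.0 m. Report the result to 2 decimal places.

33.06 m/s

Power-law profile: V₂ = V₁ · (z₂/z₁)^α
V₂ = 12.3 × (78.0/2.7)^0.294 = 12.3 × (28.8889)^0.294
    = 12.3 × 2.6882 = 33.0643 m/s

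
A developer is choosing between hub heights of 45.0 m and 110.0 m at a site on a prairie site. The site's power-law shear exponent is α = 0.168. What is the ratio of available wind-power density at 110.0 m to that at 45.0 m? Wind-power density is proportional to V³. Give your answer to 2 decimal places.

1.57

Speed ratio: V_B/V_A = (z_B/z_A)^α = (110.0/45.0)^0.168 = (2.4444)^0.168 = 1.16202
Power-density ratio: P_B/P_A = (V_B/V_A)³ = (1.16202)³ = 1.56907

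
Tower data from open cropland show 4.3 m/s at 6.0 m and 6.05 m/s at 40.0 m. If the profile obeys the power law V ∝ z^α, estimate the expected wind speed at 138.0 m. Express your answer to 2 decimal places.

First find α: α = ln(V₂/V₁)/ln(z₂/z₁) = ln(6.05/4.3)/ln(40.0/6.0) = 0.34144/1.89712 = 0.1800
Extrapolate from 40.0 m to 138.0 m: V₃ = 6.05 × (138.0/40.0)^0.1800 = 6.05 × 1.2497 = 7.5605 m/s

7.56 m/s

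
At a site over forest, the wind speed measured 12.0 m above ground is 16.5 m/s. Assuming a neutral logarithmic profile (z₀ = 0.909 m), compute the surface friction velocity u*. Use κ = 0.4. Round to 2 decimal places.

Log law: V(z) = (u*/κ) · ln(z/z₀) ⇒ u* = κ · V / ln(z/z₀)
u* = 0.4 × 16.5 / ln(12.0/0.909) = 0.4 × 16.5 / 2.5803
   = 6.6000 / 2.5803 = 2.5578 m/s

u* ≈ 2.56 m/s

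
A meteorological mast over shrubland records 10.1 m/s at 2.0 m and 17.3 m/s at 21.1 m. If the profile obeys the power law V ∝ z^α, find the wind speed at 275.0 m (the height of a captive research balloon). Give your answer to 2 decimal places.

31.10 m/s

First find α: α = ln(V₂/V₁)/ln(z₂/z₁) = ln(17.3/10.1)/ln(21.1/2.0) = 0.53817/2.35613 = 0.2284
Extrapolate from 21.1 m to 275.0 m: V₃ = 17.3 × (275.0/21.1)^0.2284 = 17.3 × 1.7976 = 31.0984 m/s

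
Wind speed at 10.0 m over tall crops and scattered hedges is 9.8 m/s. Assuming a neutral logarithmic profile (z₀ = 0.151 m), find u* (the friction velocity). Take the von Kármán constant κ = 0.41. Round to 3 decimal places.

u* ≈ 0.958 m/s

Log law: V(z) = (u*/κ) · ln(z/z₀) ⇒ u* = κ · V / ln(z/z₀)
u* = 0.41 × 9.8 / ln(10.0/0.151) = 0.41 × 9.8 / 4.1931
   = 4.0180 / 4.1931 = 0.9582 m/s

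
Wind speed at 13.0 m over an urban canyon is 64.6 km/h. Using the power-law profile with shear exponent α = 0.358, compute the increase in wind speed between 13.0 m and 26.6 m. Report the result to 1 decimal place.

18.9 km/h

Power law: V₂ = V₁ · (z₂/z₁)^α = 64.6 × (2.0462)^0.358 = 83.4735 km/h
ΔV = 83.4735 − 64.6 = 18.8735 km/h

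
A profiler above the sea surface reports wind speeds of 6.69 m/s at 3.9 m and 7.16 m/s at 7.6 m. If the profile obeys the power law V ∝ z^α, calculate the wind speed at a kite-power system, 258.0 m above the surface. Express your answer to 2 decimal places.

10.25 m/s

First find α: α = ln(V₂/V₁)/ln(z₂/z₁) = ln(7.16/6.69)/ln(7.6/3.9) = 0.06790/0.66717 = 0.1018
Extrapolate from 7.6 m to 258.0 m: V₃ = 7.16 × (258.0/7.6)^0.1018 = 7.16 × 1.4315 = 10.2494 m/s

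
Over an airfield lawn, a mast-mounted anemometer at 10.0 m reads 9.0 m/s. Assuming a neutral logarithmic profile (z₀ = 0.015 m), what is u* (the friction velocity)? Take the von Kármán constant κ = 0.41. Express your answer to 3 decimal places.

Log law: V(z) = (u*/κ) · ln(z/z₀) ⇒ u* = κ · V / ln(z/z₀)
u* = 0.41 × 9.0 / ln(10.0/0.015) = 0.41 × 9.0 / 6.5023
   = 3.6900 / 6.5023 = 0.5675 m/s

u* ≈ 0.567 m/s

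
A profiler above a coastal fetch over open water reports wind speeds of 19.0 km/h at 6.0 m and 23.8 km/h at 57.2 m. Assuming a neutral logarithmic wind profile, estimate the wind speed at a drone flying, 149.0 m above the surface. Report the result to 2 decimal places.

Log law: V ∝ ln(z/z₀). From the pair, with r = V₁/V₂ = 0.79832,
ln z₀ = (ln z₁ − r·ln z₂)/(1 − r) = (1.7918 − 0.79832×4.0466)/0.20168 = -7.1335 → z₀ = 0.0007979 m
V₃ = V₁ · ln(z₃/z₀)/ln(z₁/z₀) = 19.0 × 12.1374/8.9252 = 25.8381 km/h

25.84 km/h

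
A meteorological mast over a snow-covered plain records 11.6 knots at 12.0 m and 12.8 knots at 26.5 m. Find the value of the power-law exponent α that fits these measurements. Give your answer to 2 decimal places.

α ≈ 0.12

Power law: V₂/V₁ = (z₂/z₁)^α ⇒ α = ln(V₂/V₁) / ln(z₂/z₁)
α = ln(12.8/11.6) / ln(26.5/12.0) = ln(1.1034) / ln(2.2083)
  = 0.09844 / 0.79224 = 0.12426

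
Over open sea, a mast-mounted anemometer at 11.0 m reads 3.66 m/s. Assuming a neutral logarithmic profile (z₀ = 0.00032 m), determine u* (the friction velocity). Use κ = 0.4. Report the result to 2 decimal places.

Log law: V(z) = (u*/κ) · ln(z/z₀) ⇒ u* = κ · V / ln(z/z₀)
u* = 0.4 × 3.66 / ln(11.0/0.00032) = 0.4 × 3.66 / 10.4451
   = 1.4640 / 10.4451 = 0.1402 m/s

u* ≈ 0.14 m/s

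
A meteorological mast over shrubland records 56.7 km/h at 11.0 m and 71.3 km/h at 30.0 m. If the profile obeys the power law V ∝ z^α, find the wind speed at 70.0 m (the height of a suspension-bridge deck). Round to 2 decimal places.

86.52 km/h

First find α: α = ln(V₂/V₁)/ln(z₂/z₁) = ln(71.3/56.7)/ln(30.0/11.0) = 0.22912/1.00330 = 0.2284
Extrapolate from 30.0 m to 70.0 m: V₃ = 71.3 × (70.0/30.0)^0.2284 = 71.3 × 1.2135 = 86.5214 km/h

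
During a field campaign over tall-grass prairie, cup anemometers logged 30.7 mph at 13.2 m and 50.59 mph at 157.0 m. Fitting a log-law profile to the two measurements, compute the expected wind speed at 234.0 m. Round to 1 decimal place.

Log law: V ∝ ln(z/z₀). From the pair, with r = V₁/V₂ = 0.60684,
ln z₀ = (ln z₁ − r·ln z₂)/(1 − r) = (2.5802 − 0.60684×5.0562)/0.39316 = -1.2415 → z₀ = 0.2889 m
V₃ = V₁ · ln(z₃/z₀)/ln(z₁/z₀) = 30.7 × 6.6968/3.8217 = 53.7958 mph

53.8 mph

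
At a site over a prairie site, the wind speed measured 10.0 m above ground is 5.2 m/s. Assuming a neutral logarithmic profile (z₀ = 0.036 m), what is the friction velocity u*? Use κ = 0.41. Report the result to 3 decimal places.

Log law: V(z) = (u*/κ) · ln(z/z₀) ⇒ u* = κ · V / ln(z/z₀)
u* = 0.41 × 5.2 / ln(10.0/0.036) = 0.41 × 5.2 / 5.6268
   = 2.1320 / 5.6268 = 0.3789 m/s

u* ≈ 0.379 m/s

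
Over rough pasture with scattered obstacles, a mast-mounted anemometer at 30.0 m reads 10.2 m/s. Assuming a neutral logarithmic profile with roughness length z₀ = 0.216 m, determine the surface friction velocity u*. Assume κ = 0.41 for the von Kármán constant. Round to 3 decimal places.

Log law: V(z) = (u*/κ) · ln(z/z₀) ⇒ u* = κ · V / ln(z/z₀)
u* = 0.41 × 10.2 / ln(30.0/0.216) = 0.41 × 10.2 / 4.9337
   = 4.1820 / 4.9337 = 0.8476 m/s

u* ≈ 0.848 m/s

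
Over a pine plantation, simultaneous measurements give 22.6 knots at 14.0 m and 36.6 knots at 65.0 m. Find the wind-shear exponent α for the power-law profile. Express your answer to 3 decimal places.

α ≈ 0.314

Power law: V₂/V₁ = (z₂/z₁)^α ⇒ α = ln(V₂/V₁) / ln(z₂/z₁)
α = ln(36.6/22.6) / ln(65.0/14.0) = ln(1.6195) / ln(4.6429)
  = 0.48210 / 1.53533 = 0.31400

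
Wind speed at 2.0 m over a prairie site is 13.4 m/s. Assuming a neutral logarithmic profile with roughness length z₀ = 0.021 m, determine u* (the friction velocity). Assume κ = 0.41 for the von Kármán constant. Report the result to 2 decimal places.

Log law: V(z) = (u*/κ) · ln(z/z₀) ⇒ u* = κ · V / ln(z/z₀)
u* = 0.41 × 13.4 / ln(2.0/0.021) = 0.41 × 13.4 / 4.5564
   = 5.4940 / 4.5564 = 1.2058 m/s

u* ≈ 1.21 m/s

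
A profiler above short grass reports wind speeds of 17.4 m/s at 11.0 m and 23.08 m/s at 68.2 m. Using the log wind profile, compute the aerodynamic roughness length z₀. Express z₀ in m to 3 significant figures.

z₀ ≈ 0.0411 m

Log law: V(z) ∝ ln(z/z₀). With r = V₁/V₂ = 17.4/23.08 = 0.75390,
r · ln(z₂/z₀) = ln(z₁/z₀) ⇒ ln z₀ = (ln z₁ − r·ln z₂)/(1 − r)
ln z₀ = (2.39790 − 0.75390×4.22244) / 0.24610 = -3.1914
z₀ = exp(-3.1914) = 0.04111 m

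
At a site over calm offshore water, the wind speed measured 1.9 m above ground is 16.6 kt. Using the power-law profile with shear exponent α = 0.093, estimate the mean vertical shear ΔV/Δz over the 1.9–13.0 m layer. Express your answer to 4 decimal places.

Power law: V₂ = V₁ · (z₂/z₁)^α = 16.6 × (6.8421)^0.093 = 19.8509 kt
ΔV/Δz = (19.8509 − 16.6)/(13.0 − 1.9) = 3.2509/11.1000 = 0.29288 kt/m

0.2929 kt/m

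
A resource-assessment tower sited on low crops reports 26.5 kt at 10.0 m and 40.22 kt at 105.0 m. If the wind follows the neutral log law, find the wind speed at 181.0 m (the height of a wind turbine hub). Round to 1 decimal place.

43.4 kt

Log law: V ∝ ln(z/z₀). From the pair, with r = V₁/V₂ = 0.65888,
ln z₀ = (ln z₁ − r·ln z₂)/(1 − r) = (2.3026 − 0.65888×4.6540)/0.34112 = -2.2391 → z₀ = 0.1066 m
V₃ = V₁ · ln(z₃/z₀)/ln(z₁/z₀) = 26.5 × 7.4376/4.5417 = 43.3973 kt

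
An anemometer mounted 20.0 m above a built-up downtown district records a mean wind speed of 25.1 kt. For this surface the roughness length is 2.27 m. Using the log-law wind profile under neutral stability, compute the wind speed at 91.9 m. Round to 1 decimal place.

42.7 kt

Log law: V(z) ∝ ln(z/z₀), so V₂/V₁ = ln(z₂/z₀) / ln(z₁/z₀).
ln(91.9/2.27) = 3.7009, ln(20.0/2.27) = 2.1760
V₂ = 25.1 × 3.7009/2.1760 = 25.1 × 1.7008 = 42.6908 kt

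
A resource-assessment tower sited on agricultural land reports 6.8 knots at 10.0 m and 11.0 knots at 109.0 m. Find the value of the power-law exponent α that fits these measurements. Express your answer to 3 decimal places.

α ≈ 0.201

Power law: V₂/V₁ = (z₂/z₁)^α ⇒ α = ln(V₂/V₁) / ln(z₂/z₁)
α = ln(11.0/6.8) / ln(109.0/10.0) = ln(1.6176) / ln(10.9000)
  = 0.48097 / 2.38876 = 0.20135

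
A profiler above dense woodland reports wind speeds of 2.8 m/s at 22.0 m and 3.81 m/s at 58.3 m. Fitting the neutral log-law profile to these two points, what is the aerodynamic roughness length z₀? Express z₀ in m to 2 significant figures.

Log law: V(z) ∝ ln(z/z₀). With r = V₁/V₂ = 2.8/3.81 = 0.73491,
r · ln(z₂/z₀) = ln(z₁/z₀) ⇒ ln z₀ = (ln z₁ − r·ln z₂)/(1 − r)
ln z₀ = (3.09104 − 0.73491×4.06560) / 0.26509 = 0.3893
z₀ = exp(0.3893) = 1.476 m

z₀ ≈ 1.5 m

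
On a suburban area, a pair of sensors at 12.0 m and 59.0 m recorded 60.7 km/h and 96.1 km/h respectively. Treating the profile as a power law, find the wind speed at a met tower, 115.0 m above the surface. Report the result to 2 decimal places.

116.50 km/h

First find α: α = ln(V₂/V₁)/ln(z₂/z₁) = ln(96.1/60.7)/ln(59.0/12.0) = 0.45945/1.59263 = 0.2885
Extrapolate from 59.0 m to 115.0 m: V₃ = 96.1 × (115.0/59.0)^0.2885 = 96.1 × 1.2123 = 116.5034 km/h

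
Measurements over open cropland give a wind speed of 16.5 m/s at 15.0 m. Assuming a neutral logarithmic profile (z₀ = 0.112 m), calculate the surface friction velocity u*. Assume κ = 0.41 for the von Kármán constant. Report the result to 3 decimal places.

Log law: V(z) = (u*/κ) · ln(z/z₀) ⇒ u* = κ · V / ln(z/z₀)
u* = 0.41 × 16.5 / ln(15.0/0.112) = 0.41 × 16.5 / 4.8973
   = 6.7650 / 4.8973 = 1.3814 m/s

u* ≈ 1.381 m/s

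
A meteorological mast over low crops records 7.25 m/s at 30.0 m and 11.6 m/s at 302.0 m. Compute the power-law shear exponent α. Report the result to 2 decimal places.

Power law: V₂/V₁ = (z₂/z₁)^α ⇒ α = ln(V₂/V₁) / ln(z₂/z₁)
α = ln(11.6/7.25) / ln(302.0/30.0) = ln(1.6000) / ln(10.0667)
  = 0.47000 / 2.30923 = 0.20353

α ≈ 0.20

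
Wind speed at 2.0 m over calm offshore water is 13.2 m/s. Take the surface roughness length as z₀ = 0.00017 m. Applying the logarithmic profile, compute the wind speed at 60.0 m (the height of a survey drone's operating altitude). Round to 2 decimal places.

17.99 m/s

Log law: V(z) ∝ ln(z/z₀), so V₂/V₁ = ln(z₂/z₀) / ln(z₁/z₀).
ln(60.0/0.00017) = 12.7741, ln(2.0/0.00017) = 9.3729
V₂ = 13.2 × 12.7741/9.3729 = 13.2 × 1.3629 = 17.9900 m/s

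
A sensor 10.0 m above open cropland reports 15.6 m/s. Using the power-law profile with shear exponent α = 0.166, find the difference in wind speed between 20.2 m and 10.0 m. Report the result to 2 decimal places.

Power law: V₂ = V₁ · (z₂/z₁)^α = 15.6 × (2.0200)^0.166 = 17.5313 m/s
ΔV = 17.5313 − 15.6 = 1.9313 m/s

1.93 m/s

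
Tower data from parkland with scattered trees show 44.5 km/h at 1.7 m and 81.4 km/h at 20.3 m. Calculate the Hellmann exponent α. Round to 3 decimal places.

α ≈ 0.244

Power law: V₂/V₁ = (z₂/z₁)^α ⇒ α = ln(V₂/V₁) / ln(z₂/z₁)
α = ln(81.4/44.5) / ln(20.3/1.7) = ln(1.8292) / ln(11.9412)
  = 0.60389 / 2.47999 = 0.24350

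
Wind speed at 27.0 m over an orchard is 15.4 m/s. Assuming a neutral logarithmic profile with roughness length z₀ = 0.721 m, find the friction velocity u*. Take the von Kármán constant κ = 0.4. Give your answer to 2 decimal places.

u* ≈ 1.70 m/s

Log law: V(z) = (u*/κ) · ln(z/z₀) ⇒ u* = κ · V / ln(z/z₀)
u* = 0.4 × 15.4 / ln(27.0/0.721) = 0.4 × 15.4 / 3.6230
   = 6.1600 / 3.6230 = 1.7003 m/s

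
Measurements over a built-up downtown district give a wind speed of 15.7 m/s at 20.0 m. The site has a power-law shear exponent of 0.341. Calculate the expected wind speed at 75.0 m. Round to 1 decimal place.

24.6 m/s

Power-law profile: V₂ = V₁ · (z₂/z₁)^α
V₂ = 15.7 × (75.0/20.0)^0.341 = 15.7 × (3.7500)^0.341
    = 15.7 × 1.5694 = 24.6402 m/s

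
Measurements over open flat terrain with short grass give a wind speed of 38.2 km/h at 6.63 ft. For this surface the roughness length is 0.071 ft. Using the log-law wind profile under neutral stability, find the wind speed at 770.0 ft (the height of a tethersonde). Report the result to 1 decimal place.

Log law: V(z) ∝ ln(z/z₀), so V₂/V₁ = ln(z₂/z₀) / ln(z₁/z₀).
ln(770.0/0.071) = 9.2915, ln(6.63/0.071) = 4.5367
V₂ = 38.2 × 9.2915/4.5367 = 38.2 × 2.0481 = 78.2365 km/h

78.2 km/h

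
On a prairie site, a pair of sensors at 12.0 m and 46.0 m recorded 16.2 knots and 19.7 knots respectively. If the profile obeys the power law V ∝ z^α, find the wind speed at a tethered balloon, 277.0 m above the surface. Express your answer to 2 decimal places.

25.58 knots

First find α: α = ln(V₂/V₁)/ln(z₂/z₁) = ln(19.7/16.2)/ln(46.0/12.0) = 0.19561/1.34373 = 0.1456
Extrapolate from 46.0 m to 277.0 m: V₃ = 19.7 × (277.0/46.0)^0.1456 = 19.7 × 1.2987 = 25.5841 knots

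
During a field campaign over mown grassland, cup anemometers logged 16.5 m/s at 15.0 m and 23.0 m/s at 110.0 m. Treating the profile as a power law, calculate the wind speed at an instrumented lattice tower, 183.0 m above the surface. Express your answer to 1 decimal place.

First find α: α = ln(V₂/V₁)/ln(z₂/z₁) = ln(23.0/16.5)/ln(110.0/15.0) = 0.33213/1.99243 = 0.1667
Extrapolate from 110.0 m to 183.0 m: V₃ = 23.0 × (183.0/110.0)^0.1667 = 23.0 × 1.0886 = 25.0367 m/s

25.0 m/s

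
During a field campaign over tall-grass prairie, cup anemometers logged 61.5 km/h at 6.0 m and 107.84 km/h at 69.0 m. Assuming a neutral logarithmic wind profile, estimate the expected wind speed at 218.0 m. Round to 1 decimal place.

129.7 km/h

Log law: V ∝ ln(z/z₀). From the pair, with r = V₁/V₂ = 0.57029,
ln z₀ = (ln z₁ − r·ln z₂)/(1 − r) = (1.7918 − 0.57029×4.2341)/0.42971 = -1.4496 → z₀ = 0.2347 m
V₃ = V₁ · ln(z₃/z₀)/ln(z₁/z₀) = 61.5 × 6.8341/3.2414 = 129.6670 km/h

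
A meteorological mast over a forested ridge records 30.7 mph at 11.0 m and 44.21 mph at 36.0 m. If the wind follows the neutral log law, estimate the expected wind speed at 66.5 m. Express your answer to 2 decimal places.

51.20 mph

Log law: V ∝ ln(z/z₀). From the pair, with r = V₁/V₂ = 0.69441,
ln z₀ = (ln z₁ − r·ln z₂)/(1 − r) = (2.3979 − 0.69441×3.5835)/0.30559 = -0.2963 → z₀ = 0.7436 m
V₃ = V₁ · ln(z₃/z₀)/ln(z₁/z₀) = 30.7 × 4.4935/2.6942 = 51.2028 mph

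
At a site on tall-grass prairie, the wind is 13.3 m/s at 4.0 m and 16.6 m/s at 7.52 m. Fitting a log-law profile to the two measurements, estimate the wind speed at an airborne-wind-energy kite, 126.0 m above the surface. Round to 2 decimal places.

Log law: V ∝ ln(z/z₀). From the pair, with r = V₁/V₂ = 0.80120,
ln z₀ = (ln z₁ − r·ln z₂)/(1 − r) = (1.3863 − 0.80120×2.0176)/0.19880 = -1.1579 → z₀ = 0.3141 m
V₃ = V₁ · ln(z₃/z₀)/ln(z₁/z₀) = 13.3 × 5.9942/2.5442 = 31.3350 m/s

31.33 m/s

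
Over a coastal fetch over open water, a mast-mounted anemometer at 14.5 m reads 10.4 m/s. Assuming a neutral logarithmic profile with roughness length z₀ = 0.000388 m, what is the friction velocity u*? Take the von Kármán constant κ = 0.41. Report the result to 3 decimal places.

u* ≈ 0.405 m/s

Log law: V(z) = (u*/κ) · ln(z/z₀) ⇒ u* = κ · V / ln(z/z₀)
u* = 0.41 × 10.4 / ln(14.5/0.000388) = 0.41 × 10.4 / 10.5287
   = 4.2640 / 10.5287 = 0.4050 m/s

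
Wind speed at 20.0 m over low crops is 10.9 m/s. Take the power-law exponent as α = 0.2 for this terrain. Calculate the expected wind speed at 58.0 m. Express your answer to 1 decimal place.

13.5 m/s

Power-law profile: V₂ = V₁ · (z₂/z₁)^α
V₂ = 10.9 × (58.0/20.0)^0.2 = 10.9 × (2.9000)^0.2
    = 10.9 × 1.2373 = 13.4867 m/s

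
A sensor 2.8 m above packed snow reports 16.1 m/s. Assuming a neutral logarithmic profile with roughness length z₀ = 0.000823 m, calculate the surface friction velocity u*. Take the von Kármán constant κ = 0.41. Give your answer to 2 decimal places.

u* ≈ 0.81 m/s

Log law: V(z) = (u*/κ) · ln(z/z₀) ⇒ u* = κ · V / ln(z/z₀)
u* = 0.41 × 16.1 / ln(2.8/0.000823) = 0.41 × 16.1 / 8.1322
   = 6.6010 / 8.1322 = 0.8117 m/s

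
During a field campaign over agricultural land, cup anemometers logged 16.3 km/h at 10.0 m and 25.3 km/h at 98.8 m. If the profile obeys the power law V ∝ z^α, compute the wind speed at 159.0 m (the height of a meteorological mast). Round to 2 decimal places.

First find α: α = ln(V₂/V₁)/ln(z₂/z₁) = ln(25.3/16.3)/ln(98.8/10.0) = 0.43964/2.29051 = 0.1919
Extrapolate from 98.8 m to 159.0 m: V₃ = 25.3 × (159.0/98.8)^0.1919 = 25.3 × 1.0956 = 27.7193 km/h

27.72 km/h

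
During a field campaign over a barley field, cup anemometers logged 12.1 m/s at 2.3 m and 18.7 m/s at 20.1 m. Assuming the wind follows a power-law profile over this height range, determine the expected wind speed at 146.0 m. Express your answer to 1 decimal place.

First find α: α = ln(V₂/V₁)/ln(z₂/z₁) = ln(18.7/12.1)/ln(20.1/2.3) = 0.43532/2.16781 = 0.2008
Extrapolate from 20.1 m to 146.0 m: V₃ = 18.7 × (146.0/20.1)^0.2008 = 18.7 × 1.4891 = 27.8465 m/s

27.8 m/s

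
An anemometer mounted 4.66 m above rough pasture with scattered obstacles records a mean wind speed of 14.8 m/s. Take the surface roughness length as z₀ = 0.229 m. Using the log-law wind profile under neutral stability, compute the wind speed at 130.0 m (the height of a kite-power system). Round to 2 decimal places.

Log law: V(z) ∝ ln(z/z₀), so V₂/V₁ = ln(z₂/z₀) / ln(z₁/z₀).
ln(130.0/0.229) = 6.3416, ln(4.66/0.229) = 3.0130
V₂ = 14.8 × 6.3416/3.0130 = 14.8 × 2.1047 = 31.1496 m/s

31.15 m/s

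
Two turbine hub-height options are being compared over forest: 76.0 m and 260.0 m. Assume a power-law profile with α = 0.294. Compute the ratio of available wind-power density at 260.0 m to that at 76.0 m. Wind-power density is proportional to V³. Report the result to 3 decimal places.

Speed ratio: V_B/V_A = (z_B/z_A)^α = (260.0/76.0)^0.294 = (3.4211)^0.294 = 1.43563
Power-density ratio: P_B/P_A = (V_B/V_A)³ = (1.43563)³ = 2.95889

2.959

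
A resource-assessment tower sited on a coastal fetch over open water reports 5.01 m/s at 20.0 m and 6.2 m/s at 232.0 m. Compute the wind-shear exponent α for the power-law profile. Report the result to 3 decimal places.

α ≈ 0.087

Power law: V₂/V₁ = (z₂/z₁)^α ⇒ α = ln(V₂/V₁) / ln(z₂/z₁)
α = ln(6.2/5.01) / ln(232.0/20.0) = ln(1.2375) / ln(11.6000)
  = 0.21311 / 2.45101 = 0.08695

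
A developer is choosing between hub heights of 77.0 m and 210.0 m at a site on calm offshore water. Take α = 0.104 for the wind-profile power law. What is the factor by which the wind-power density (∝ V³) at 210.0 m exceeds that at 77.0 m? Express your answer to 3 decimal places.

Speed ratio: V_B/V_A = (z_B/z_A)^α = (210.0/77.0)^0.104 = (2.7273)^0.104 = 1.10998
Power-density ratio: P_B/P_A = (V_B/V_A)³ = (1.10998)³ = 1.36756

1.368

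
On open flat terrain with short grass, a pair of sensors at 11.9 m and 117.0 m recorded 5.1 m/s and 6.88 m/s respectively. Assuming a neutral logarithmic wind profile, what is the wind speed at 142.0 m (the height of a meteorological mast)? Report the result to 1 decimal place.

Log law: V ∝ ln(z/z₀). From the pair, with r = V₁/V₂ = 0.74128,
ln z₀ = (ln z₁ − r·ln z₂)/(1 − r) = (2.4765 − 0.74128×4.7622)/0.25872 = -4.0722 → z₀ = 0.01704 m
V₃ = V₁ · ln(z₃/z₀)/ln(z₁/z₀) = 5.1 × 9.0280/6.5487 = 7.0308 m/s

7.0 m/s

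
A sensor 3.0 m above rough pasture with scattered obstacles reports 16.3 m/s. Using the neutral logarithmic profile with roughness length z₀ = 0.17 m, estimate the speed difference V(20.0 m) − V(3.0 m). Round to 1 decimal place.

Log law: V₂ = V₁ · ln(z₂/z₀)/ln(z₁/z₀) = 16.3 × 4.7677/2.8706 = 27.0724 m/s
ΔV = 27.0724 − 16.3 = 10.7724 m/s

10.8 m/s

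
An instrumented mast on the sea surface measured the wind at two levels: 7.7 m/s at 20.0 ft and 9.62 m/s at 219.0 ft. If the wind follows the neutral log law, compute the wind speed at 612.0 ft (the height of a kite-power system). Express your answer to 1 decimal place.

Log law: V ∝ ln(z/z₀). From the pair, with r = V₁/V₂ = 0.80042,
ln z₀ = (ln z₁ − r·ln z₂)/(1 − r) = (2.9957 − 0.80042×5.3891)/0.19958 = -6.6026 → z₀ = 0.001357 ft
V₃ = V₁ · ln(z₃/z₀)/ln(z₁/z₀) = 7.7 × 13.0193/9.5983 = 10.4444 m/s

10.4 m/s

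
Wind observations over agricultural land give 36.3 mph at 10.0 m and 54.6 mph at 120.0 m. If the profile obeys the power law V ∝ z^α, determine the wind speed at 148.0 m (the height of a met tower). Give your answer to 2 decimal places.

First find α: α = ln(V₂/V₁)/ln(z₂/z₁) = ln(54.6/36.3)/ln(120.0/10.0) = 0.40822/2.48491 = 0.1643
Extrapolate from 120.0 m to 148.0 m: V₃ = 54.6 × (148.0/120.0)^0.1643 = 54.6 × 1.0351 = 56.5139 mph

56.51 mph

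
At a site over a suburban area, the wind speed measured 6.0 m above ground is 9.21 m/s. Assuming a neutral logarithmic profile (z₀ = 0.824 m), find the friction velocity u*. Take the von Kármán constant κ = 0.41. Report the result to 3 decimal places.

u* ≈ 1.902 m/s

Log law: V(z) = (u*/κ) · ln(z/z₀) ⇒ u* = κ · V / ln(z/z₀)
u* = 0.41 × 9.21 / ln(6.0/0.824) = 0.41 × 9.21 / 1.9853
   = 3.7761 / 1.9853 = 1.9020 m/s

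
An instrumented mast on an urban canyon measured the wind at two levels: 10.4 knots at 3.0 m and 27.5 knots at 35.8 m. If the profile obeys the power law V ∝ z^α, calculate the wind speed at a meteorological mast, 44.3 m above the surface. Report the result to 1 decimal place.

29.9 knots

First find α: α = ln(V₂/V₁)/ln(z₂/z₁) = ln(27.5/10.4)/ln(35.8/3.0) = 0.97238/2.47934 = 0.3922
Extrapolate from 35.8 m to 44.3 m: V₃ = 27.5 × (44.3/35.8)^0.3922 = 27.5 × 1.0871 = 29.8964 knots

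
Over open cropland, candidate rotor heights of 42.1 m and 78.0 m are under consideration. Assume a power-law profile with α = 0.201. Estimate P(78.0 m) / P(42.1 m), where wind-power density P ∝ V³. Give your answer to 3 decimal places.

1.450

Speed ratio: V_B/V_A = (z_B/z_A)^α = (78.0/42.1)^0.201 = (1.8527)^0.201 = 1.13196
Power-density ratio: P_B/P_A = (V_B/V_A)³ = (1.13196)³ = 1.45041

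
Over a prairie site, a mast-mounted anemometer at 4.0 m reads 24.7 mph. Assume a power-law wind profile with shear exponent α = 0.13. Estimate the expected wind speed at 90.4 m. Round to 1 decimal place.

37.0 mph

Power-law profile: V₂ = V₁ · (z₂/z₁)^α
V₂ = 24.7 × (90.4/4.0)^0.13 = 24.7 × (22.6000)^0.13
    = 24.7 × 1.4998 = 37.0451 mph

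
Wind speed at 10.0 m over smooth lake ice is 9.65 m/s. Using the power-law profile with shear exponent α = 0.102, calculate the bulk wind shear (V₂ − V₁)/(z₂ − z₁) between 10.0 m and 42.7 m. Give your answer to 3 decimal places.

Power law: V₂ = V₁ · (z₂/z₁)^α = 9.65 × (4.2700)^0.102 = 11.1900 m/s
ΔV/Δz = (11.1900 − 9.65)/(42.7 − 10.0) = 1.5400/32.7000 = 0.04710 m/s/m

0.047 m/s/m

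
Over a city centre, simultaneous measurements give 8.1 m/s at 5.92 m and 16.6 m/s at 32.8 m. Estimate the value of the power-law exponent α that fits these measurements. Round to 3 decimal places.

α ≈ 0.419

Power law: V₂/V₁ = (z₂/z₁)^α ⇒ α = ln(V₂/V₁) / ln(z₂/z₁)
α = ln(16.6/8.1) / ln(32.8/5.92) = ln(2.0494) / ln(5.5405)
  = 0.71754 / 1.71209 = 0.41910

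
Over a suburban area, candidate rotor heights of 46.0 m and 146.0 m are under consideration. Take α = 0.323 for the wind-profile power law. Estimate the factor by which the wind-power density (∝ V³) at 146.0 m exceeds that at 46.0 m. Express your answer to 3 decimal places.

Speed ratio: V_B/V_A = (z_B/z_A)^α = (146.0/46.0)^0.323 = (3.1739)^0.323 = 1.45216
Power-density ratio: P_B/P_A = (V_B/V_A)³ = (1.45216)³ = 3.06228

3.062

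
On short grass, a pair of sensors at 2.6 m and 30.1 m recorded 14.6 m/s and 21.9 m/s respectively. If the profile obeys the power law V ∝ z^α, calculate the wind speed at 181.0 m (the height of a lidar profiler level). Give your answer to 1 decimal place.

29.5 m/s

First find α: α = ln(V₂/V₁)/ln(z₂/z₁) = ln(21.9/14.6)/ln(30.1/2.6) = 0.40547/2.44901 = 0.1656
Extrapolate from 30.1 m to 181.0 m: V₃ = 21.9 × (181.0/30.1)^0.1656 = 21.9 × 1.3458 = 29.4738 m/s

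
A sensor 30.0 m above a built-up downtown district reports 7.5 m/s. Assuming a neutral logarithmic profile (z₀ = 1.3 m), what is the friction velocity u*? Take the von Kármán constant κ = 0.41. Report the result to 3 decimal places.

u* ≈ 0.980 m/s

Log law: V(z) = (u*/κ) · ln(z/z₀) ⇒ u* = κ · V / ln(z/z₀)
u* = 0.41 × 7.5 / ln(30.0/1.3) = 0.41 × 7.5 / 3.1388
   = 3.0750 / 3.1388 = 0.9797 m/s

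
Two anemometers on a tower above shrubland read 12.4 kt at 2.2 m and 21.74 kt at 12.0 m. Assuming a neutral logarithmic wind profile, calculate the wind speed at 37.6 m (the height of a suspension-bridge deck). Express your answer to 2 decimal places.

Log law: V ∝ ln(z/z₀). From the pair, with r = V₁/V₂ = 0.57038,
ln z₀ = (ln z₁ − r·ln z₂)/(1 − r) = (0.7885 − 0.57038×2.4849)/0.42962 = -1.4638 → z₀ = 0.2314 m
V₃ = V₁ · ln(z₃/z₀)/ln(z₁/z₀) = 12.4 × 5.0908/2.2522 = 28.0280 kt

28.03 kt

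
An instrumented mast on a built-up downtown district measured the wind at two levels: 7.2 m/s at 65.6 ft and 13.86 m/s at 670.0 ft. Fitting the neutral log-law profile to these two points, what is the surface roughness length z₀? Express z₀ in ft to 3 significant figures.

z₀ ≈ 5.32 ft

Log law: V(z) ∝ ln(z/z₀). With r = V₁/V₂ = 7.2/13.86 = 0.51948,
r · ln(z₂/z₀) = ln(z₁/z₀) ⇒ ln z₀ = (ln z₁ − r·ln z₂)/(1 − r)
ln z₀ = (4.18358 − 0.51948×6.50728) / 0.48052 = 1.6715
z₀ = exp(1.6715) = 5.320 ft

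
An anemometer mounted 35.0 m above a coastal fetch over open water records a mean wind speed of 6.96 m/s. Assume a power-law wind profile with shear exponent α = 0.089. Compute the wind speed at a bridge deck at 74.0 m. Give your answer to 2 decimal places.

7.44 m/s

Power-law profile: V₂ = V₁ · (z₂/z₁)^α
V₂ = 6.96 × (74.0/35.0)^0.089 = 6.96 × (2.1143)^0.089
    = 6.96 × 1.0689 = 7.4396 m/s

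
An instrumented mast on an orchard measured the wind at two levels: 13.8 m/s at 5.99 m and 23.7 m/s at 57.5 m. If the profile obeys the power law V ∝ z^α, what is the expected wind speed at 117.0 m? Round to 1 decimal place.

28.1 m/s

First find α: α = ln(V₂/V₁)/ln(z₂/z₁) = ln(23.7/13.8)/ln(57.5/5.99) = 0.54081/2.26169 = 0.2391
Extrapolate from 57.5 m to 117.0 m: V₃ = 23.7 × (117.0/57.5)^0.2391 = 23.7 × 1.1851 = 28.0879 m/s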